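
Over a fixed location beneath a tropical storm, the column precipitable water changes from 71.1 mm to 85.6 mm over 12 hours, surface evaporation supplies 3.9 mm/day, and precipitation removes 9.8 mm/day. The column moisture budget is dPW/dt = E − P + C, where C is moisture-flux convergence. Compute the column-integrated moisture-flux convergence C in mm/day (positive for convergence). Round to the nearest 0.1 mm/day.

dPW/dt = (85.6 − 71.1) mm / (12/24 day) = +29.000 mm/day.
C = dPW/dt − E + P = (+29.000) − 3.9 + 9.8 = 34.9 mm/day.

C ≈ 34.9 mm/day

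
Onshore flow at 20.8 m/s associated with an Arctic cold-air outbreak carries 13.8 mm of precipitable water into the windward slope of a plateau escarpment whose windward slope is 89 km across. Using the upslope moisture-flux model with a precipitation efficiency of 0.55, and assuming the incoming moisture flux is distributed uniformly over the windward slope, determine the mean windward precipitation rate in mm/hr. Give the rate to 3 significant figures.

R ≈ 6.39 mm/hr

Incoming column moisture flux per unit ridge length: F = V × PW = 20.8 × 13.8 = 287.04 mm·m/s.
Spread over the 89 km slope with efficiency ε = 0.55: R = ε·F/W = 0.55 × 287.04 / 89000 m = 1.774e-03 mm/s.
R = 1.774e-03 × 3600 = 6.39 mm/hr.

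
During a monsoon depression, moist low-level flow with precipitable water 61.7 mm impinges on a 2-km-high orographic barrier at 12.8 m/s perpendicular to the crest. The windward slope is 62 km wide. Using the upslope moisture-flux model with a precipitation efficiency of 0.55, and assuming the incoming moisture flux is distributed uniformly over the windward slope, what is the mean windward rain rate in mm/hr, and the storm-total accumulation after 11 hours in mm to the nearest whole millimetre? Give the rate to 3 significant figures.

R ≈ 25.2 mm/hr; total ≈ 277 mm

Incoming column moisture flux per unit ridge length: F = V × PW = 12.8 × 61.7 = 789.76 mm·m/s.
Spread over the 62 km slope with efficiency ε = 0.55: R = ε·F/W = 0.55 × 789.76 / 62000 m = 7.006e-03 mm/s.
R = 7.006e-03 × 3600 = 25.2 mm/hr.
Over 11 h: total = 25.2 × 11 = 277.2 ≈ 277 mm.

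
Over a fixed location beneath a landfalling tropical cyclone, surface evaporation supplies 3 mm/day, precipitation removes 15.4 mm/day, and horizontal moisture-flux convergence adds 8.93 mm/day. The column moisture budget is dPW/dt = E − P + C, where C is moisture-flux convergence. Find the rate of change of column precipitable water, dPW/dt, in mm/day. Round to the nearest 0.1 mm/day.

dPW/dt ≈ -3.5 mm/day

dPW/dt = E − P + C = 3 − 15.4 + (8.93) = -3.5 mm/day.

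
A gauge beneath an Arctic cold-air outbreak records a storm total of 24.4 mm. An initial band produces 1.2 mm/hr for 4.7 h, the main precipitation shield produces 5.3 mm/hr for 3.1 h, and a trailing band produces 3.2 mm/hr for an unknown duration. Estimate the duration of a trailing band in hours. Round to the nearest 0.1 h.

duration ≈ 0.7 h

Known phases: 1.2 × 4.7 + 5.3 × 3.1 = 5.64 + 16.43 = 22.07 mm.
Remaining depth = 24.4 − 22.07 = 2.33 mm.
Duration = 2.33 / 3.2 = 0.7 h.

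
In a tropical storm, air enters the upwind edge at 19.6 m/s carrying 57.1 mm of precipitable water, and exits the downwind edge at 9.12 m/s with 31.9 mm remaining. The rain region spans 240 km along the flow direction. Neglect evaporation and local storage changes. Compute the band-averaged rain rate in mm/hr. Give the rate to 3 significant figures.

Column moisture flux per unit crosswind length is F = V × PW.
Inflow: F_in = 19.6 × 57.1 = 1119.16 mm·m/s
Outflow: F_out = 9.12 × 31.9 = 290.928 mm·m/s
Steady-state rate R = (F_in − F_out)/L = (1119.16 − 290.928) / 240000 m = 3.451e-03 mm/s.
R = 3.451e-03 × 3600 = 12.4 mm/hr.

R ≈ 12.4 mm/hr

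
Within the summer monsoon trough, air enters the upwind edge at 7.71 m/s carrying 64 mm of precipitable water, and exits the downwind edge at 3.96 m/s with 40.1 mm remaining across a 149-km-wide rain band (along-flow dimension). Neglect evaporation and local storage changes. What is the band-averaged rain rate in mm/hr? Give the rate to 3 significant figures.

R ≈ 8.09 mm/hr

Column moisture flux per unit crosswind length is F = V × PW.
Inflow: F_in = 7.71 × 64 = 493.44 mm·m/s
Outflow: F_out = 3.96 × 40.1 = 158.796 mm·m/s
Steady-state rate R = (F_in − F_out)/L = (493.44 − 158.796) / 149000 m = 2.246e-03 mm/s.
R = 2.246e-03 × 3600 = 8.09 mm/hr.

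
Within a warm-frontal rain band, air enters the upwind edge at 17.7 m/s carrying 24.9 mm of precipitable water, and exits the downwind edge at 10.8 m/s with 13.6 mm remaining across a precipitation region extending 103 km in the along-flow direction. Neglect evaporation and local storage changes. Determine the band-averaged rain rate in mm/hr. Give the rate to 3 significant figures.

R ≈ 10.3 mm/hr

Column moisture flux per unit crosswind length is F = V × PW.
Inflow: F_in = 17.7 × 24.9 = 440.73 mm·m/s
Outflow: F_out = 10.8 × 13.6 = 146.88 mm·m/s
Steady-state rate R = (F_in − F_out)/L = (440.73 − 146.88) / 103000 m = 2.853e-03 mm/s.
R = 2.853e-03 × 3600 = 10.3 mm/hr.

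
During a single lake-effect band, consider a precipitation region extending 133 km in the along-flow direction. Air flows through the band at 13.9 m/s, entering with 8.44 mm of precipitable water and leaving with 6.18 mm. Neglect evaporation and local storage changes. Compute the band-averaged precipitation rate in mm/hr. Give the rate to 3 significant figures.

Column moisture flux per unit crosswind length is F = V × PW.
Inflow: F_in = 13.9 × 8.44 = 117.316 mm·m/s
Outflow: F_out = 13.9 × 6.18 = 85.902 mm·m/s
Steady-state rate R = (F_in − F_out)/L = (117.316 − 85.902) / 133000 m = 2.362e-04 mm/s.
R = 2.362e-04 × 3600 = 0.850 mm/hr.

R ≈ 0.850 mm/hr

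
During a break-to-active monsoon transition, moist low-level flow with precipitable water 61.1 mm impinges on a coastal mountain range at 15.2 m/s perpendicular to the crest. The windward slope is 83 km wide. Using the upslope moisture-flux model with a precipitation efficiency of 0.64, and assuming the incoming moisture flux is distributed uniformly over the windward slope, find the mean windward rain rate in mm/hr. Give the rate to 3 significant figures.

R ≈ 25.8 mm/hr

Incoming column moisture flux per unit ridge length: F = V × PW = 15.2 × 61.1 = 928.72 mm·m/s.
Spread over the 83 km slope with efficiency ε = 0.64: R = ε·F/W = 0.64 × 928.72 / 83000 m = 7.161e-03 mm/s.
R = 7.161e-03 × 3600 = 25.8 mm/hr.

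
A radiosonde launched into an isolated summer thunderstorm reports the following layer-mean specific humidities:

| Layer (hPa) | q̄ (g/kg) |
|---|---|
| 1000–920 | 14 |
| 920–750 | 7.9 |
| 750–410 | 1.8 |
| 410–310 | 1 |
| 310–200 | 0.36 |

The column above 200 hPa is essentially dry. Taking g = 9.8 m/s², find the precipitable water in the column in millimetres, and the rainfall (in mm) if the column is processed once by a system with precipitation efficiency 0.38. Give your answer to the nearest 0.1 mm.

Precipitable water is the column-integrated vapour mass per unit area: PW = (1/g) Σ q̄ Δp, with q in kg/kg and Δp in Pa (1 kg/m² of water = 1 mm).
Layer 1000–920 hPa: Δp = 80 hPa = 8000 Pa, q̄ = 0.014 kg/kg → 0.014 × 8000 / 9.8 = 11.43 mm
Layer 920–750 hPa: Δp = 170 hPa = 17000 Pa, q̄ = 0.0079 kg/kg → 0.0079 × 17000 / 9.8 = 13.70 mm
Layer 750–410 hPa: Δp = 340 hPa = 34000 Pa, q̄ = 0.0018 kg/kg → 0.0018 × 34000 / 9.8 = 6.24 mm
Layer 410–310 hPa: Δp = 100 hPa = 10000 Pa, q̄ = 0.001 kg/kg → 0.001 × 10000 / 9.8 = 1.02 mm
Layer 310–200 hPa: Δp = 110 hPa = 11000 Pa, q̄ = 0.00036 kg/kg → 0.00036 × 11000 / 9.8 = 0.40 mm
PW = 11.43 + 13.70 + 6.24 + 1.02 + 0.40 = 32.79 ≈ 32.8 mm.
Rainfall = ε × PW = 0.38 × 32.8 = 12.5 mm.

PW ≈ 32.8 mm; rainfall ≈ 12.5 mm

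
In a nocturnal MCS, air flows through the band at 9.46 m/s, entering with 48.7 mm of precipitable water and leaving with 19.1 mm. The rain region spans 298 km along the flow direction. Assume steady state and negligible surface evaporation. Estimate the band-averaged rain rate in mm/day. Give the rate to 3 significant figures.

R ≈ 81.2 mm/day

Column moisture flux per unit crosswind length is F = V × PW.
Inflow: F_in = 9.46 × 48.7 = 460.702 mm·m/s
Outflow: F_out = 9.46 × 19.1 = 180.686 mm·m/s
Steady-state rate R = (F_in − F_out)/L = (460.702 − 180.686) / 298000 m = 9.397e-04 mm/s.
R = 9.397e-04 × 3600 × 24 = 81.2 mm/day.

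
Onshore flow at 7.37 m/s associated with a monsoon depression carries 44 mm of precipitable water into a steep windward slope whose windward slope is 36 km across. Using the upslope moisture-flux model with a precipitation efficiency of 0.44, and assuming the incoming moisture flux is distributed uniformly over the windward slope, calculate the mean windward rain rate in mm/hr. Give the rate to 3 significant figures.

Incoming column moisture flux per unit ridge length: F = V × PW = 7.37 × 44 = 324.28 mm·m/s.
Spread over the 36 km slope with efficiency ε = 0.44: R = ε·F/W = 0.44 × 324.28 / 36000 m = 3.963e-03 mm/s.
R = 3.963e-03 × 3600 = 14.3 mm/hr.

R ≈ 14.3 mm/hr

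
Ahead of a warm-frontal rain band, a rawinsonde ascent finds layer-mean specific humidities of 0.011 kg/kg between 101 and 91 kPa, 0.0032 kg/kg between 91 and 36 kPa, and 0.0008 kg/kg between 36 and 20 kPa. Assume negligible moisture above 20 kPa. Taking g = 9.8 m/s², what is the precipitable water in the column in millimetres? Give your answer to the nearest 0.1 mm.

PW ≈ 30.5 mm

Precipitable water is the column-integrated vapour mass per unit area: PW = (1/g) Σ q̄ Δp, with q in kg/kg and Δp in Pa (1 kg/m² of water = 1 mm).
Layer 101–91 kPa: Δp = 100 hPa = 10000 Pa, q̄ = 0.011 kg/kg → 0.011 × 10000 / 9.8 = 11.22 mm
Layer 91–36 kPa: Δp = 550 hPa = 55000 Pa, q̄ = 0.0032 kg/kg → 0.0032 × 55000 / 9.8 = 17.96 mm
Layer 36–20 kPa: Δp = 160 hPa = 16000 Pa, q̄ = 0.0008 kg/kg → 0.0008 × 16000 / 9.8 = 1.31 mm
PW = 11.22 + 17.96 + 1.31 = 30.49 ≈ 30.5 mm.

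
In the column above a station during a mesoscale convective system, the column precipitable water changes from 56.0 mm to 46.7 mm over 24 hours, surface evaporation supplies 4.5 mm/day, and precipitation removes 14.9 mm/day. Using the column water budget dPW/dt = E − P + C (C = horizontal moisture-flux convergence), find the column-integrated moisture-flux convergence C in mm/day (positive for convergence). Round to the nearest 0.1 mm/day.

dPW/dt = (46.7 − 56.0) mm / (24/24 day) = -9.300 mm/day.
C = dPW/dt − E + P = (-9.300) − 4.5 + 14.9 = 1.1 mm/day.

C ≈ 1.1 mm/day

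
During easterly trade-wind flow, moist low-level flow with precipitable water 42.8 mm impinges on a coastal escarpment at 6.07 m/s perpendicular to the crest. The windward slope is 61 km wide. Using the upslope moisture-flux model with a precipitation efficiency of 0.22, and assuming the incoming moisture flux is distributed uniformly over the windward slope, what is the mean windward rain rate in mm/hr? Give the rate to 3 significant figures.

Incoming column moisture flux per unit ridge length: F = V × PW = 6.07 × 42.8 = 259.796 mm·m/s.
Spread over the 61 km slope with efficiency ε = 0.22: R = ε·F/W = 0.22 × 259.796 / 61000 m = 9.370e-04 mm/s.
R = 9.370e-04 × 3600 = 3.37 mm/hr.

R ≈ 3.37 mm/hr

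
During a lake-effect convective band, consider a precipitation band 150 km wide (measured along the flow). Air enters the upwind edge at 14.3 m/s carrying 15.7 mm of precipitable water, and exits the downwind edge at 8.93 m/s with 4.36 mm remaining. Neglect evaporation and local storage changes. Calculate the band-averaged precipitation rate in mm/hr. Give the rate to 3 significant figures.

R ≈ 4.45 mm/hr

Column moisture flux per unit crosswind length is F = V × PW.
Inflow: F_in = 14.3 × 15.7 = 224.51 mm·m/s
Outflow: F_out = 8.93 × 4.36 = 38.9348 mm·m/s
Steady-state rate R = (F_in − F_out)/L = (224.51 − 38.9348) / 150000 m = 1.237e-03 mm/s.
R = 1.237e-03 × 3600 = 4.45 mm/hr.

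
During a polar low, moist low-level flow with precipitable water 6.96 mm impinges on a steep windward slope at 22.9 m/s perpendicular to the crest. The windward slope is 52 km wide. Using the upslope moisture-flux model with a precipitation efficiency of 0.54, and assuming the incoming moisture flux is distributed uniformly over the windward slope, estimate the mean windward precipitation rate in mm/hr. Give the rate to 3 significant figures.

Incoming column moisture flux per unit ridge length: F = V × PW = 22.9 × 6.96 = 159.384 mm·m/s.
Spread over the 52 km slope with efficiency ε = 0.54: R = ε·F/W = 0.54 × 159.384 / 52000 m = 1.655e-03 mm/s.
R = 1.655e-03 × 3600 = 5.96 mm/hr.

R ≈ 5.96 mm/hr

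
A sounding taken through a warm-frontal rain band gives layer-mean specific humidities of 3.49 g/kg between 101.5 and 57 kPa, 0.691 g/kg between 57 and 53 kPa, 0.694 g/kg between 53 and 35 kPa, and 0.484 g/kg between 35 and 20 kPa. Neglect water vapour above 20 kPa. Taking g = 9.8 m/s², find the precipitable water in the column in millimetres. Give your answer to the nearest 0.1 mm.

PW ≈ 18.1 mm

Precipitable water is the column-integrated vapour mass per unit area: PW = (1/g) Σ q̄ Δp, with q in kg/kg and Δp in Pa (1 kg/m² of water = 1 mm).
Layer 101.5–57 kPa: Δp = 445 hPa = 44500 Pa, q̄ = 0.00349 kg/kg → 0.00349 × 44500 / 9.8 = 15.85 mm
Layer 57–53 kPa: Δp = 40 hPa = 4000 Pa, q̄ = 0.000691 kg/kg → 0.000691 × 4000 / 9.8 = 0.28 mm
Layer 53–35 kPa: Δp = 180 hPa = 18000 Pa, q̄ = 0.000694 kg/kg → 0.000694 × 18000 / 9.8 = 1.27 mm
Layer 35–20 kPa: Δp = 150 hPa = 15000 Pa, q̄ = 0.000484 kg/kg → 0.000484 × 15000 / 9.8 = 0.74 mm
PW = 15.85 + 0.28 + 1.27 + 0.74 = 18.14 ≈ 18.1 mm.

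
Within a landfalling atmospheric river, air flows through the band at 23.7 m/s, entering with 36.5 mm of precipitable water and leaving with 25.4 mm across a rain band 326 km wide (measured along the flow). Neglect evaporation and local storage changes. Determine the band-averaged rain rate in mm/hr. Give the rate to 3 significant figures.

Column moisture flux per unit crosswind length is F = V × PW.
Inflow: F_in = 23.7 × 36.5 = 865.05 mm·m/s
Outflow: F_out = 23.7 × 25.4 = 601.98 mm·m/s
Steady-state rate R = (F_in − F_out)/L = (865.05 − 601.98) / 326000 m = 8.070e-04 mm/s.
R = 8.070e-04 × 3600 = 2.91 mm/hr.

R ≈ 2.91 mm/hr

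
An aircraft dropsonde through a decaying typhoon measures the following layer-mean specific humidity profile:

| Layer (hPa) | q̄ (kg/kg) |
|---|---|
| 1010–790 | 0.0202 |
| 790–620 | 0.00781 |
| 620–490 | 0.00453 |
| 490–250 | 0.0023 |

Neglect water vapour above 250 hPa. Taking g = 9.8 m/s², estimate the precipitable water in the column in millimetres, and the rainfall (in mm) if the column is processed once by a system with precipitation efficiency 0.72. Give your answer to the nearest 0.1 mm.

Precipitable water is the column-integrated vapour mass per unit area: PW = (1/g) Σ q̄ Δp, with q in kg/kg and Δp in Pa (1 kg/m² of water = 1 mm).
Layer 1010–790 hPa: Δp = 220 hPa = 22000 Pa, q̄ = 0.0202 kg/kg → 0.0202 × 22000 / 9.8 = 45.35 mm
Layer 790–620 hPa: Δp = 170 hPa = 17000 Pa, q̄ = 0.00781 kg/kg → 0.00781 × 17000 / 9.8 = 13.55 mm
Layer 620–490 hPa: Δp = 130 hPa = 13000 Pa, q̄ = 0.00453 kg/kg → 0.00453 × 13000 / 9.8 = 6.01 mm
Layer 490–250 hPa: Δp = 240 hPa = 24000 Pa, q̄ = 0.0023 kg/kg → 0.0023 × 24000 / 9.8 = 5.63 mm
PW = 45.35 + 13.55 + 6.01 + 5.63 = 70.54 ≈ 70.5 mm.
Rainfall = ε × PW = 0.72 × 70.5 = 50.8 mm.

PW ≈ 70.5 mm; rainfall ≈ 50.8 mm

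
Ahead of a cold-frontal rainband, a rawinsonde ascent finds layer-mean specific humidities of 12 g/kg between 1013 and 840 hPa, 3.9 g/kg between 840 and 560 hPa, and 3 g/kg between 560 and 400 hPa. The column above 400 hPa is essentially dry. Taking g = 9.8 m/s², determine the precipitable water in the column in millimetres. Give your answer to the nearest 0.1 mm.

PW ≈ 37.2 mm

Precipitable water is the column-integrated vapour mass per unit area: PW = (1/g) Σ q̄ Δp, with q in kg/kg and Δp in Pa (1 kg/m² of water = 1 mm).
Layer 1013–840 hPa: Δp = 173 hPa = 17300 Pa, q̄ = 0.012 kg/kg → 0.012 × 17300 / 9.8 = 21.18 mm
Layer 840–560 hPa: Δp = 280 hPa = 28000 Pa, q̄ = 0.0039 kg/kg → 0.0039 × 28000 / 9.8 = 11.14 mm
Layer 560–400 hPa: Δp = 160 hPa = 16000 Pa, q̄ = 0.003 kg/kg → 0.003 × 16000 / 9.8 = 4.90 mm
PW = 21.18 + 11.14 + 4.90 = 37.22 ≈ 37.2 mm.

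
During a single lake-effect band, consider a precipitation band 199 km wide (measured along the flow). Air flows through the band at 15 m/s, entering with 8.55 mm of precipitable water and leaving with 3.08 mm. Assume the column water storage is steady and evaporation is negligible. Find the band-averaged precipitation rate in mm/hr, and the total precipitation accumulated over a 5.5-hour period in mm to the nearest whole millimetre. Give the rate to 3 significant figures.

Column moisture flux per unit crosswind length is F = V × PW.
Inflow: F_in = 15 × 8.55 = 128.25 mm·m/s
Outflow: F_out = 15 × 3.08 = 46.2 mm·m/s
Steady-state rate R = (F_in − F_out)/L = (128.25 − 46.2) / 199000 m = 4.123e-04 mm/s.
R = 4.123e-04 × 3600 = 1.48 mm/hr.
Over 5.5 h: total = 1.48 × 5.5 = 8.14 ≈ 8 mm.

R ≈ 1.48 mm/hr; total ≈ 8 mm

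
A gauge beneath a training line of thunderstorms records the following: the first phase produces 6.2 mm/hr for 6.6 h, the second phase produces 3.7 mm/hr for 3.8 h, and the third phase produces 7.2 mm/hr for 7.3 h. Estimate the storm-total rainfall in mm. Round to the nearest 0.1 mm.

Total = Σ Rᵢ Δtᵢ = 6.2 × 6.6 + 3.7 × 3.8 + 7.2 × 7.3
      = 40.92 + 14.06 + 52.56 = 107.5 mm.

total ≈ 107.5 mm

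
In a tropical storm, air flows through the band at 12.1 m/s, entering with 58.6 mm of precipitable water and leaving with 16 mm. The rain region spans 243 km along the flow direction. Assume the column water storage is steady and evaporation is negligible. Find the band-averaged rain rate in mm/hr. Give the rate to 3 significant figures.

R ≈ 7.64 mm/hr

Column moisture flux per unit crosswind length is F = V × PW.
Inflow: F_in = 12.1 × 58.6 = 709.06 mm·m/s
Outflow: F_out = 12.1 × 16 = 193.6 mm·m/s
Steady-state rate R = (F_in − F_out)/L = (709.06 − 193.6) / 243000 m = 2.121e-03 mm/s.
R = 2.121e-03 × 3600 = 7.64 mm/hr.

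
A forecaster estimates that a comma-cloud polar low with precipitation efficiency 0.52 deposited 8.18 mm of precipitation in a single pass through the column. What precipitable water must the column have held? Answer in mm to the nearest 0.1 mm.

PW = precipitation / ε = 8.18 / 0.52 = 15.7 mm.

PW ≈ 15.7 mm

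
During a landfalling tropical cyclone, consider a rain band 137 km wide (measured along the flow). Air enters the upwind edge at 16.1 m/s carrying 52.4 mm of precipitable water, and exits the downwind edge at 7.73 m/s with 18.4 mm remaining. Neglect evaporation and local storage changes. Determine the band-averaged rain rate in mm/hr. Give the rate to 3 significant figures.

Column moisture flux per unit crosswind length is F = V × PW.
Inflow: F_in = 16.1 × 52.4 = 843.64 mm·m/s
Outflow: F_out = 7.73 × 18.4 = 142.232 mm·m/s
Steady-state rate R = (F_in − F_out)/L = (843.64 − 142.232) / 137000 m = 5.120e-03 mm/s.
R = 5.120e-03 × 3600 = 18.4 mm/hr.

R ≈ 18.4 mm/hr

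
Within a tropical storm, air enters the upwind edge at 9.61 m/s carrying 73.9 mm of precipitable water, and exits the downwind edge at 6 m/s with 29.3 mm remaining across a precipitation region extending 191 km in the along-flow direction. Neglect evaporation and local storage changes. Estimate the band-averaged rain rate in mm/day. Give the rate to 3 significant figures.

R ≈ 242 mm/day

Column moisture flux per unit crosswind length is F = V × PW.
Inflow: F_in = 9.61 × 73.9 = 710.179 mm·m/s
Outflow: F_out = 6 × 29.3 = 175.8 mm·m/s
Steady-state rate R = (F_in − F_out)/L = (710.179 − 175.8) / 191000 m = 2.798e-03 mm/s.
R = 2.798e-03 × 3600 × 24 = 242 mm/day.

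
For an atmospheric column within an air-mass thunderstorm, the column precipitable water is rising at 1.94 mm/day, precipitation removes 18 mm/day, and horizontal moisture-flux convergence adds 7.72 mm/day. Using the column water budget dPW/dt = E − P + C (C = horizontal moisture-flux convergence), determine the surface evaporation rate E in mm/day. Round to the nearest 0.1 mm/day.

E ≈ 12.2 mm/day

dPW/dt = +1.94 mm/day.
E = dPW/dt + P − C = (+1.94) + 18 − (7.72) = 12.2 mm/day.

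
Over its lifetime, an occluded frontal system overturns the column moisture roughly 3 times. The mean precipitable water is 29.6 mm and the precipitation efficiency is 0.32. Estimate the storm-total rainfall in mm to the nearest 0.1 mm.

rainfall ≈ 28.4 mm

Each cycle deposits ε × PW = 0.32 × 29.6 = 9.472 mm.
Over 3 cycles: 3 × 9.472 = 28.4 mm.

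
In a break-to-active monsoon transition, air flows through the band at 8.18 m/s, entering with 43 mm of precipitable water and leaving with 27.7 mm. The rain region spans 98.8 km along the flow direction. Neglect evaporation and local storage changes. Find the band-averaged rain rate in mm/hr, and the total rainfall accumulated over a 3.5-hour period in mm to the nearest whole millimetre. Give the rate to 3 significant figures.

R ≈ 4.56 mm/hr; total ≈ 16 mm

Column moisture flux per unit crosswind length is F = V × PW.
Inflow: F_in = 8.18 × 43 = 351.74 mm·m/s
Outflow: F_out = 8.18 × 27.7 = 226.586 mm·m/s
Steady-state rate R = (F_in − F_out)/L = (351.74 − 226.586) / 98800 m = 1.267e-03 mm/s.
R = 1.267e-03 × 3600 = 4.56 mm/hr.
Over 3.5 h: total = 4.56 × 3.5 = 15.96 ≈ 16 mm.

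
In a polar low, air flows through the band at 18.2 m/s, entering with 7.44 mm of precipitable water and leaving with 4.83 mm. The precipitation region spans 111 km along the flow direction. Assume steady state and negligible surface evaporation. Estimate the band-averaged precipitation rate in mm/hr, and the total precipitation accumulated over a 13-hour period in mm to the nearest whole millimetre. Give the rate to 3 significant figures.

Column moisture flux per unit crosswind length is F = V × PW.
Inflow: F_in = 18.2 × 7.44 = 135.408 mm·m/s
Outflow: F_out = 18.2 × 4.83 = 87.906 mm·m/s
Steady-state rate R = (F_in − F_out)/L = (135.408 − 87.906) / 111000 m = 4.279e-04 mm/s.
R = 4.279e-04 × 3600 = 1.54 mm/hr.
Over 13 h: total = 1.54 × 13 = 20.02 ≈ 20 mm.

R ≈ 1.54 mm/hr; total ≈ 20 mm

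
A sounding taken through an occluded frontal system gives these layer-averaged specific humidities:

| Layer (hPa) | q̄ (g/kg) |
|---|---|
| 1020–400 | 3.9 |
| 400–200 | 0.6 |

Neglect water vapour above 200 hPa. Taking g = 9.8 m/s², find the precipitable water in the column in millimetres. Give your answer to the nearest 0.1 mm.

Precipitable water is the column-integrated vapour mass per unit area: PW = (1/g) Σ q̄ Δp, with q in kg/kg and Δp in Pa (1 kg/m² of water = 1 mm).
Layer 1020–400 hPa: Δp = 620 hPa = 62000 Pa, q̄ = 0.0039 kg/kg → 0.0039 × 62000 / 9.8 = 24.67 mm
Layer 400–200 hPa: Δp = 200 hPa = 20000 Pa, q̄ = 0.0006 kg/kg → 0.0006 × 20000 / 9.8 = 1.22 mm
PW = 24.67 + 1.22 = 25.89 ≈ 25.9 mm.

PW ≈ 25.9 mm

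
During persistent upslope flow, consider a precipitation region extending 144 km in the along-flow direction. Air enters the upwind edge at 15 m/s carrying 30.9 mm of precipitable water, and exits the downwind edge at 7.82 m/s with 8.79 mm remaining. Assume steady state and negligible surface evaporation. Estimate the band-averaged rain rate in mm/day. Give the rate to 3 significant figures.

Column moisture flux per unit crosswind length is F = V × PW.
Inflow: F_in = 15 × 30.9 = 463.5 mm·m/s
Outflow: F_out = 7.82 × 8.79 = 68.7378 mm·m/s
Steady-state rate R = (F_in − F_out)/L = (463.5 − 68.7378) / 144000 m = 2.741e-03 mm/s.
R = 2.741e-03 × 3600 × 24 = 237 mm/day.

R ≈ 237 mm/day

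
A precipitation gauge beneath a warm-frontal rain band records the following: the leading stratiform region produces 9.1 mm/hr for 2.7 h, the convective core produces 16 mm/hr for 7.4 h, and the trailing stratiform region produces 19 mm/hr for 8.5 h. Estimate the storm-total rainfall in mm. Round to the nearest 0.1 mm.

total ≈ 304.5 mm

Total = Σ Rᵢ Δtᵢ = 9.1 × 2.7 + 16 × 7.4 + 19 × 8.5
      = 24.57 + 118.4 + 161.5 = 304.5 mm.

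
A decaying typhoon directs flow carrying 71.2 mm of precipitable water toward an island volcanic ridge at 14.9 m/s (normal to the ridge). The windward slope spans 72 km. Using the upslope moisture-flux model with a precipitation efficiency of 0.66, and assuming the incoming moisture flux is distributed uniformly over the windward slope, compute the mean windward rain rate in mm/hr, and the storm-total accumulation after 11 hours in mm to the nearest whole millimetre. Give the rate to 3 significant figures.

R ≈ 35.0 mm/hr; total ≈ 385 mm

Incoming column moisture flux per unit ridge length: F = V × PW = 14.9 × 71.2 = 1060.88 mm·m/s.
Spread over the 72 km slope with efficiency ε = 0.66: R = ε·F/W = 0.66 × 1060.88 / 72000 m = 9.725e-03 mm/s.
R = 9.725e-03 × 3600 = 35.0 mm/hr.
Over 11 h: total = 35.0 × 11 = 385 mm.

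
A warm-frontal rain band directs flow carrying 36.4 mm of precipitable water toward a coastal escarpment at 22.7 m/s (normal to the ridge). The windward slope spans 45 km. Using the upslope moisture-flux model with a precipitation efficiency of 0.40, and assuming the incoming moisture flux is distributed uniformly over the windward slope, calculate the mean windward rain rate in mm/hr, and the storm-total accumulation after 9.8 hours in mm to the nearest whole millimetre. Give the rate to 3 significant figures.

Incoming column moisture flux per unit ridge length: F = V × PW = 22.7 × 36.4 = 826.28 mm·m/s.
Spread over the 45 km slope with efficiency ε = 0.40: R = ε·F/W = 0.40 × 826.28 / 45000 m = 7.345e-03 mm/s.
R = 7.345e-03 × 3600 = 26.4 mm/hr.
Over 9.8 h: total = 26.4 × 9.8 = 258.72 ≈ 259 mm.

R ≈ 26.4 mm/hr; total ≈ 259 mm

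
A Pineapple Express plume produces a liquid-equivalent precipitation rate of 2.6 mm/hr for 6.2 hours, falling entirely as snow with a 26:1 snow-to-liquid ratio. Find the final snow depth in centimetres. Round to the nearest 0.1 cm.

Liquid-equivalent depth = 2.6 × 6.2 = 16.12 mm.
Snow depth = 16.12 mm × 26 = 419.12 mm = 41.9 cm.

snow depth ≈ 41.9 cm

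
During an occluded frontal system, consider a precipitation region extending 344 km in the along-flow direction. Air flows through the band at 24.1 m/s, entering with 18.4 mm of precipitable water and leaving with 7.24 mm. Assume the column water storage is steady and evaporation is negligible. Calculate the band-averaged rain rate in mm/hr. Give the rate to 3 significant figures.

R ≈ 2.81 mm/hr

Column moisture flux per unit crosswind length is F = V × PW.
Inflow: F_in = 24.1 × 18.4 = 443.44 mm·m/s
Outflow: F_out = 24.1 × 7.24 = 174.484 mm·m/s
Steady-state rate R = (F_in − F_out)/L = (443.44 − 174.484) / 344000 m = 7.818e-04 mm/s.
R = 7.818e-04 × 3600 = 2.81 mm/hr.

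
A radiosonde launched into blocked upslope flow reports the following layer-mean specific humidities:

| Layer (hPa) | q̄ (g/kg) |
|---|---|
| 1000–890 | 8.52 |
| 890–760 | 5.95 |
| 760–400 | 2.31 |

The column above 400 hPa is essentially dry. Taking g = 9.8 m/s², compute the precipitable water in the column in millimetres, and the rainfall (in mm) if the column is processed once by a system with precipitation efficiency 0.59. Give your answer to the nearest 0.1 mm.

Precipitable water is the column-integrated vapour mass per unit area: PW = (1/g) Σ q̄ Δp, with q in kg/kg and Δp in Pa (1 kg/m² of water = 1 mm).
Layer 1000–890 hPa: Δp = 110 hPa = 11000 Pa, q̄ = 0.00852 kg/kg → 0.00852 × 11000 / 9.8 = 9.56 mm
Layer 890–760 hPa: Δp = 130 hPa = 13000 Pa, q̄ = 0.00595 kg/kg → 0.00595 × 13000 / 9.8 = 7.89 mm
Layer 760–400 hPa: Δp = 360 hPa = 36000 Pa, q̄ = 0.00231 kg/kg → 0.00231 × 36000 / 9.8 = 8.49 mm
PW = 9.56 + 7.89 + 8.49 = 25.94 ≈ 25.9 mm.
Rainfall = ε × PW = 0.59 × 25.9 = 15.3 mm.

PW ≈ 25.9 mm; rainfall ≈ 15.3 mm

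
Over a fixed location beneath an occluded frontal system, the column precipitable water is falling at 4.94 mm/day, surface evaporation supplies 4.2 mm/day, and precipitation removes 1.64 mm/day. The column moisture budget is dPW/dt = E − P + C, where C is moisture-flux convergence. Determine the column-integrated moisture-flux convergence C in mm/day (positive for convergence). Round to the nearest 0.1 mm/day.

dPW/dt = -4.94 mm/day.
C = dPW/dt − E + P = (-4.94) − 4.2 + 1.64 = -7.5 mm/day.

C ≈ -7.5 mm/day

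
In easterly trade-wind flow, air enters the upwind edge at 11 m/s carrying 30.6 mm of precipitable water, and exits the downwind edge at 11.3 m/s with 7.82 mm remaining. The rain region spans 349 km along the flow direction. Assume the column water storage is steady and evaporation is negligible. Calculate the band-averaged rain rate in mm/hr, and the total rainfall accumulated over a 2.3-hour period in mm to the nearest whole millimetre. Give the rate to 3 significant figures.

Column moisture flux per unit crosswind length is F = V × PW.
Inflow: F_in = 11 × 30.6 = 336.6 mm·m/s
Outflow: F_out = 11.3 × 7.82 = 88.366 mm·m/s
Steady-state rate R = (F_in − F_out)/L = (336.6 − 88.366) / 349000 m = 7.113e-04 mm/s.
R = 7.113e-04 × 3600 = 2.56 mm/hr.
Over 2.3 h: total = 2.56 × 2.3 = 5.888 ≈ 6 mm.

R ≈ 2.56 mm/hr; total ≈ 6 mm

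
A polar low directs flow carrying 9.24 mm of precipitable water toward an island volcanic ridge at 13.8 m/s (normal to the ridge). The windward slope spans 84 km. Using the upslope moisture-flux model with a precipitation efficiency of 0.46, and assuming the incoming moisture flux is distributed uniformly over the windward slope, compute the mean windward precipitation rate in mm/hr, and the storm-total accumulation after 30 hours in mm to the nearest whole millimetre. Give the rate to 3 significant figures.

Incoming column moisture flux per unit ridge length: F = V × PW = 13.8 × 9.24 = 127.512 mm·m/s.
Spread over the 84 km slope with efficiency ε = 0.46: R = ε·F/W = 0.46 × 127.512 / 84000 m = 6.983e-04 mm/s.
R = 6.983e-04 × 3600 = 2.51 mm/hr.
Over 30 h: total = 2.51 × 30 = 75.3 ≈ 75 mm.

R ≈ 2.51 mm/hr; total ≈ 75 mm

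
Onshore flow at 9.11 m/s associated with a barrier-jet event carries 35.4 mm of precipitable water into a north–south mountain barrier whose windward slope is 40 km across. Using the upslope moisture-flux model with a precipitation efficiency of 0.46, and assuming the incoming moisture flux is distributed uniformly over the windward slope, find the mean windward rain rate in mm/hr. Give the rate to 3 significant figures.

R ≈ 13.4 mm/hr

Incoming column moisture flux per unit ridge length: F = V × PW = 9.11 × 35.4 = 322.494 mm·m/s.
Spread over the 40 km slope with efficiency ε = 0.46: R = ε·F/W = 0.46 × 322.494 / 40000 m = 3.709e-03 mm/s.
R = 3.709e-03 × 3600 = 13.4 mm/hr.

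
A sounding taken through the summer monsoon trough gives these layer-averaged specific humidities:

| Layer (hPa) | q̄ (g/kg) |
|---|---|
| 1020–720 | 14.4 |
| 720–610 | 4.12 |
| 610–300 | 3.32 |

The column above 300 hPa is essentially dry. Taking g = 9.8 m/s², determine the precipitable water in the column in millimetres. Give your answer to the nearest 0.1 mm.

Precipitable water is the column-integrated vapour mass per unit area: PW = (1/g) Σ q̄ Δp, with q in kg/kg and Δp in Pa (1 kg/m² of water = 1 mm).
Layer 1020–720 hPa: Δp = 300 hPa = 30000 Pa, q̄ = 0.0144 kg/kg → 0.0144 × 30000 / 9.8 = 44.08 mm
Layer 720–610 hPa: Δp = 110 hPa = 11000 Pa, q̄ = 0.00412 kg/kg → 0.00412 × 11000 / 9.8 = 4.62 mm
Layer 610–300 hPa: Δp = 310 hPa = 31000 Pa, q̄ = 0.00332 kg/kg → 0.00332 × 31000 / 9.8 = 10.50 mm
PW = 44.08 + 4.62 + 10.50 = 59.20 ≈ 59.2 mm.

PW ≈ 59.2 mm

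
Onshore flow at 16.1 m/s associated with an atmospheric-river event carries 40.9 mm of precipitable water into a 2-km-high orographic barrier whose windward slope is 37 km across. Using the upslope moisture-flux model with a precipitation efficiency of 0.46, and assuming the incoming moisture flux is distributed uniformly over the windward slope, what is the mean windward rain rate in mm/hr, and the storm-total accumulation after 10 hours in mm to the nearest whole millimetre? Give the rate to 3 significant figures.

R ≈ 29.5 mm/hr; total ≈ 295 mm

Incoming column moisture flux per unit ridge length: F = V × PW = 16.1 × 40.9 = 658.49 mm·m/s.
Spread over the 37 km slope with efficiency ε = 0.46: R = ε·F/W = 0.46 × 658.49 / 37000 m = 8.187e-03 mm/s.
R = 8.187e-03 × 3600 = 29.5 mm/hr.
Over 10 h: total = 29.5 × 10 = 295 mm.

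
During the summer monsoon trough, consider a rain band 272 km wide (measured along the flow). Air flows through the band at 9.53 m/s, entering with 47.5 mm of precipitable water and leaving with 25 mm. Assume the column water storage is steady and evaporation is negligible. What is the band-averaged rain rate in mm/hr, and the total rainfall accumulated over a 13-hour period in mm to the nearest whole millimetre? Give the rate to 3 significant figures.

R ≈ 2.84 mm/hr; total ≈ 37 mm

Column moisture flux per unit crosswind length is F = V × PW.
Inflow: F_in = 9.53 × 47.5 = 452.675 mm·m/s
Outflow: F_out = 9.53 × 25 = 238.25 mm·m/s
Steady-state rate R = (F_in − F_out)/L = (452.675 − 238.25) / 272000 m = 7.883e-04 mm/s.
R = 7.883e-04 × 3600 = 2.84 mm/hr.
Over 13 h: total = 2.84 × 13 = 36.92 ≈ 37 mm.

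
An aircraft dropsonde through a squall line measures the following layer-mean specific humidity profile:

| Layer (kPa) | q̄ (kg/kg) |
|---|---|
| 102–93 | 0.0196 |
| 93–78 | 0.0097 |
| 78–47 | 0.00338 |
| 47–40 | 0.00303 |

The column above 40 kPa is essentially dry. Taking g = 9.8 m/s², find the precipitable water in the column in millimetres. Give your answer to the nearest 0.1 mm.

Precipitable water is the column-integrated vapour mass per unit area: PW = (1/g) Σ q̄ Δp, with q in kg/kg and Δp in Pa (1 kg/m² of water = 1 mm).
Layer 102–93 kPa: Δp = 90 hPa = 9000 Pa, q̄ = 0.0196 kg/kg → 0.0196 × 9000 / 9.8 = 18.00 mm
Layer 93–78 kPa: Δp = 150 hPa = 15000 Pa, q̄ = 0.0097 kg/kg → 0.0097 × 15000 / 9.8 = 14.85 mm
Layer 78–47 kPa: Δp = 310 hPa = 31000 Pa, q̄ = 0.00338 kg/kg → 0.00338 × 31000 / 9.8 = 10.69 mm
Layer 47–40 kPa: Δp = 70 hPa = 7000 Pa, q̄ = 0.00303 kg/kg → 0.00303 × 7000 / 9.8 = 2.16 mm
PW = 18.00 + 14.85 + 10.69 + 2.16 = 45.70 ≈ 45.7 mm.

PW ≈ 45.7 mm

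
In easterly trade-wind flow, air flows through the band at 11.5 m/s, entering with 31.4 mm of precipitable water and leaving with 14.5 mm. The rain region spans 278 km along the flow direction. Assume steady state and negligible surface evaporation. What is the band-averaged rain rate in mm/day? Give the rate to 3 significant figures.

Column moisture flux per unit crosswind length is F = V × PW.
Inflow: F_in = 11.5 × 31.4 = 361.1 mm·m/s
Outflow: F_out = 11.5 × 14.5 = 166.75 mm·m/s
Steady-state rate R = (F_in − F_out)/L = (361.1 − 166.75) / 278000 m = 6.991e-04 mm/s.
R = 6.991e-04 × 3600 × 24 = 60.4 mm/day.

R ≈ 60.4 mm/day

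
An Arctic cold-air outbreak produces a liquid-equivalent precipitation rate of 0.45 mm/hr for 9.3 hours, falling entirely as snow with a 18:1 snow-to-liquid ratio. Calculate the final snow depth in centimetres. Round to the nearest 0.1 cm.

snow depth ≈ 7.5 cm

Liquid-equivalent depth = 0.45 × 9.3 = 4.185 mm.
Snow depth = 4.185 mm × 18 = 75.33 mm = 7.5 cm.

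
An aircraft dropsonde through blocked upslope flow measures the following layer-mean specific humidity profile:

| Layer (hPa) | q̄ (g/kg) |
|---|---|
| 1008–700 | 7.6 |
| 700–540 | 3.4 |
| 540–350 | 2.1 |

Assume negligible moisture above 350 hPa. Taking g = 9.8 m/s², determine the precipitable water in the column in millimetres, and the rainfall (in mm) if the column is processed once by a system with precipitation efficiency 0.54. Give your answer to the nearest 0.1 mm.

PW ≈ 33.5 mm; rainfall ≈ 18.1 mm

Precipitable water is the column-integrated vapour mass per unit area: PW = (1/g) Σ q̄ Δp, with q in kg/kg and Δp in Pa (1 kg/m² of water = 1 mm).
Layer 1008–700 hPa: Δp = 308 hPa = 30800 Pa, q̄ = 0.0076 kg/kg → 0.0076 × 30800 / 9.8 = 23.89 mm
Layer 700–540 hPa: Δp = 160 hPa = 16000 Pa, q̄ = 0.0034 kg/kg → 0.0034 × 16000 / 9.8 = 5.55 mm
Layer 540–350 hPa: Δp = 190 hPa = 19000 Pa, q̄ = 0.0021 kg/kg → 0.0021 × 19000 / 9.8 = 4.07 mm
PW = 23.89 + 5.55 + 4.07 = 33.51 ≈ 33.5 mm.
Rainfall = ε × PW = 0.54 × 33.5 = 18.1 mm.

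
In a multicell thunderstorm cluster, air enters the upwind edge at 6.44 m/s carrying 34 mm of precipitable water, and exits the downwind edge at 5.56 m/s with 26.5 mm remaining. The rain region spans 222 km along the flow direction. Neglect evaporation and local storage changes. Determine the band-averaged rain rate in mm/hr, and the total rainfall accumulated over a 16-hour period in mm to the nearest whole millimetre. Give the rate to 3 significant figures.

R ≈ 1.16 mm/hr; total ≈ 19 mm

Column moisture flux per unit crosswind length is F = V × PW.
Inflow: F_in = 6.44 × 34 = 218.96 mm·m/s
Outflow: F_out = 5.56 × 26.5 = 147.34 mm·m/s
Steady-state rate R = (F_in − F_out)/L = (218.96 − 147.34) / 222000 m = 3.226e-04 mm/s.
R = 3.226e-04 × 3600 = 1.16 mm/hr.
Over 16 h: total = 1.16 × 16 = 18.56 ≈ 19 mm.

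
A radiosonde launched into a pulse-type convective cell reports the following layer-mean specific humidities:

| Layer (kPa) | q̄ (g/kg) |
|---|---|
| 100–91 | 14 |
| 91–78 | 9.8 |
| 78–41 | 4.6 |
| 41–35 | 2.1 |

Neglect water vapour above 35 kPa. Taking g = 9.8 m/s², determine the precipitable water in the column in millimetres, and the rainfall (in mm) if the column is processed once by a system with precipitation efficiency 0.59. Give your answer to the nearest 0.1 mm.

Precipitable water is the column-integrated vapour mass per unit area: PW = (1/g) Σ q̄ Δp, with q in kg/kg and Δp in Pa (1 kg/m² of water = 1 mm).
Layer 100–91 kPa: Δp = 90 hPa = 9000 Pa, q̄ = 0.014 kg/kg → 0.014 × 9000 / 9.8 = 12.86 mm
Layer 91–78 kPa: Δp = 130 hPa = 13000 Pa, q̄ = 0.0098 kg/kg → 0.0098 × 13000 / 9.8 = 13.00 mm
Layer 78–41 kPa: Δp = 370 hPa = 37000 Pa, q̄ = 0.0046 kg/kg → 0.0046 × 37000 / 9.8 = 17.37 mm
Layer 41–35 kPa: Δp = 60 hPa = 6000 Pa, q̄ = 0.0021 kg/kg → 0.0021 × 6000 / 9.8 = 1.29 mm
PW = 12.86 + 13.00 + 17.37 + 1.29 = 44.52 ≈ 44.5 mm.
Rainfall = ε × PW = 0.59 × 44.5 = 26.3 mm.

PW ≈ 44.5 mm; rainfall ≈ 26.3 mm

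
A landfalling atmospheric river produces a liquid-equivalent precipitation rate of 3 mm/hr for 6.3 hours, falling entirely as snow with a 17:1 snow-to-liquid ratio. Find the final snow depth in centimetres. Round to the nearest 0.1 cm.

Liquid-equivalent depth = 3 × 6.3 = 18.9 mm.
Snow depth = 18.9 mm × 17 = 321.3 mm = 32.1 cm.

snow depth ≈ 32.1 cm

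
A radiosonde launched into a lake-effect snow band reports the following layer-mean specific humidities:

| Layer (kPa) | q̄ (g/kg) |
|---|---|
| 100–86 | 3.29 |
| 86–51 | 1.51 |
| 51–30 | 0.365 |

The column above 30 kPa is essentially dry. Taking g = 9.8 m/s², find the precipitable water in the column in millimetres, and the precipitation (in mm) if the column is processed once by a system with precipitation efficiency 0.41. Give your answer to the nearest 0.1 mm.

Precipitable water is the column-integrated vapour mass per unit area: PW = (1/g) Σ q̄ Δp, with q in kg/kg and Δp in Pa (1 kg/m² of water = 1 mm).
Layer 100–86 kPa: Δp = 140 hPa = 14000 Pa, q̄ = 0.00329 kg/kg → 0.00329 × 14000 / 9.8 = 4.70 mm
Layer 86–51 kPa: Δp = 350 hPa = 35000 Pa, q̄ = 0.00151 kg/kg → 0.00151 × 35000 / 9.8 = 5.39 mm
Layer 51–30 kPa: Δp = 210 hPa = 21000 Pa, q̄ = 0.000365 kg/kg → 0.000365 × 21000 / 9.8 = 0.78 mm
PW = 4.70 + 5.39 + 0.78 = 10.87 ≈ 10.9 mm.
Precipitation = ε × PW = 0.41 × 10.9 = 4.5 mm.

PW ≈ 10.9 mm; precipitation ≈ 4.5 mm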